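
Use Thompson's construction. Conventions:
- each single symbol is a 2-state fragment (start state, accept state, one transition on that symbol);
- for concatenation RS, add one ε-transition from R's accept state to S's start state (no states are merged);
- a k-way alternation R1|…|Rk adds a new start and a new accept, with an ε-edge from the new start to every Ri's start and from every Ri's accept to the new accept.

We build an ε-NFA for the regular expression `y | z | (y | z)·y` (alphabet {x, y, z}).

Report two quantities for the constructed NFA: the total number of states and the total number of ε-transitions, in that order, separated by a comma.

Recursing over subexpressions:
Each of the 5 symbol leaves contributes 2 states and 0 ε-transitions.
  y | z — 6 states, 4 ε-transitions
  (y | z)·y — 8 states, 5 ε-transitions
  y | z | (y | z)·y — 14 states, 11 ε-transitions

14, 11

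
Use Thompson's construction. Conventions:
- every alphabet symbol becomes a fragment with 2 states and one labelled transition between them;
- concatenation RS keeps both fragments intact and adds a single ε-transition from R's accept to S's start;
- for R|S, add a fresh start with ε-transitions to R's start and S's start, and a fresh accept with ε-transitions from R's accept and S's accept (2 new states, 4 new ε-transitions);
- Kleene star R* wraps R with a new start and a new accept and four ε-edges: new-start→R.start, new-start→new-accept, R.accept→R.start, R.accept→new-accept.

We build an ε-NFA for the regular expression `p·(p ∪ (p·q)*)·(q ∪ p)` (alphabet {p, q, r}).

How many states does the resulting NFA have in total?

Building bottom-up:
Each of the 6 symbol leaves contributes a 2-state fragment.
  p·q = 4 states
  (p·q)* = 6 states
  p ∪ (p·q)* = 10 states
  q ∪ p = 6 states
  p·(p ∪ (p·q)*)·(q ∪ p) = 18 states

18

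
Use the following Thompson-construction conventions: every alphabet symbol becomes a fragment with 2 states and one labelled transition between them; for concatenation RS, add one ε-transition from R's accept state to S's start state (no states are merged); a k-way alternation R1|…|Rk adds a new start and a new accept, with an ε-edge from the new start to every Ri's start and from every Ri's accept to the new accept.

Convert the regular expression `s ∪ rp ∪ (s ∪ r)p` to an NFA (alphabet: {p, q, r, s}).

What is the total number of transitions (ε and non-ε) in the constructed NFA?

18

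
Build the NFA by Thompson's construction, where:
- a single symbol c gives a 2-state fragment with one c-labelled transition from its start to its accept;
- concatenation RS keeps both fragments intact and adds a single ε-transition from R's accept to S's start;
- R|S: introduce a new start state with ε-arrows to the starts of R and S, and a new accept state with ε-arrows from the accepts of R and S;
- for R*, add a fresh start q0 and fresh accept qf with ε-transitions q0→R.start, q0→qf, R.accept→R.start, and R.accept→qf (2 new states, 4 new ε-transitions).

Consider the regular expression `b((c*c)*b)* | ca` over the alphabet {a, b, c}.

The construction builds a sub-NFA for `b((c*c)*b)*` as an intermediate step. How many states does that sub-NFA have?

14

Fragment for `b((c*c)*b)*`:
Each of the 4 symbol leaves contributes a 2-state fragment.
  c* : 4 states
  c*c : 6 states
  (c*c)* : 8 states
  (c*c)*b : 10 states
  ((c*c)*b)* : 12 states
  b((c*c)*b)* : 14 states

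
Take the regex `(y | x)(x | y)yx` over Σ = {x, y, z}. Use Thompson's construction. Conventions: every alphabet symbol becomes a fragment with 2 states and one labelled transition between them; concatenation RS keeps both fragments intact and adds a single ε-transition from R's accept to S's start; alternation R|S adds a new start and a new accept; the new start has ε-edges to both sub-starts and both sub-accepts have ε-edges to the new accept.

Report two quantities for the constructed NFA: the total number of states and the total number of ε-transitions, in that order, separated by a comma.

Building bottom-up:
Each of the 6 symbol leaves contributes 2 states and 0 ε-transitions.
  y | x → 6 states, 4 ε-transitions
  x | y → 6 states, 4 ε-transitions
  (y | x)(x | y)yx → 16 states, 11 ε-transitions

16, 11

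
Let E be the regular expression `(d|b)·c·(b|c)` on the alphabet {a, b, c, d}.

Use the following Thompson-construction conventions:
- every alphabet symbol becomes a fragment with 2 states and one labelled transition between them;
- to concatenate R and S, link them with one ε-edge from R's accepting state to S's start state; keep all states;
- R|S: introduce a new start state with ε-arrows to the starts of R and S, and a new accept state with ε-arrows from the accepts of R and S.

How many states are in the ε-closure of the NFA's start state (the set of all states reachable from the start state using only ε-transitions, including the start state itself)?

3

Compute the ε-closure size of each fragment's start state recursively; a symbol fragment's start has no outgoing ε-edge, so its closure is just itself (size 1).
  d|b — new start ε-reaches every alternative's start; none of them accept ε, so the new accept is not reached: |ε-closure| = 1 + 1 + 1 = 3
  b|c — new start ε-reaches every alternative's start; none of them accept ε, so the new accept is not reached: |ε-closure| = 1 + 1 + 1 = 3
  (d|b)·c·(b|c) — same as the first factor's closure: |ε-closure| = 3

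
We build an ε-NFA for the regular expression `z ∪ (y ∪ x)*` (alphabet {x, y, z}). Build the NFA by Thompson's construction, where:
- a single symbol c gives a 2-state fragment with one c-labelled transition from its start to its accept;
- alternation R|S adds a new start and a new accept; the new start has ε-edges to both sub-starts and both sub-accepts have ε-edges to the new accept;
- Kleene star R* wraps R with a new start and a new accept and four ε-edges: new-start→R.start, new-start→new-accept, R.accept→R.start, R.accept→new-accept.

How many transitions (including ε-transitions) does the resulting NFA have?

By structural recursion:
Each of the 3 symbol leaves contributes 1 transition (1 symbol, 0 ε).
  y ∪ x = 6 transitions (2 symbol, 4 ε)
  (y ∪ x)* = 10 transitions (2 symbol, 8 ε)
  z ∪ (y ∪ x)* = 15 transitions (3 symbol, 12 ε)

15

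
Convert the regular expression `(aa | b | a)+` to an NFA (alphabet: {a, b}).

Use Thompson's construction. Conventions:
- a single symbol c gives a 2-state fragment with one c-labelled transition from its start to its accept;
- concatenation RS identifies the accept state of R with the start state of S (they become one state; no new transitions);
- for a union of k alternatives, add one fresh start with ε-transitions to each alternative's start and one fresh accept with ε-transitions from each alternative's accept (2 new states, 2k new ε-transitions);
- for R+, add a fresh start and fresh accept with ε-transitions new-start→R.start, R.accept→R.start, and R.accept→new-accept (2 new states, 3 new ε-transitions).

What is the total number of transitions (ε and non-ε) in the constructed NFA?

13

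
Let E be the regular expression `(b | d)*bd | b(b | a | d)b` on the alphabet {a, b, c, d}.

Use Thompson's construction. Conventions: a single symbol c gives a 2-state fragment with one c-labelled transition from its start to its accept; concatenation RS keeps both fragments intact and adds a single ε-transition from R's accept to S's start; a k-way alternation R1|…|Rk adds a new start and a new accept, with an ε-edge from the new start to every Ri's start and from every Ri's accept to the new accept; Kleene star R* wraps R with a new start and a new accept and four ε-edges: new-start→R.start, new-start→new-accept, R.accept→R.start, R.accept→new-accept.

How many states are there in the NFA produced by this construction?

26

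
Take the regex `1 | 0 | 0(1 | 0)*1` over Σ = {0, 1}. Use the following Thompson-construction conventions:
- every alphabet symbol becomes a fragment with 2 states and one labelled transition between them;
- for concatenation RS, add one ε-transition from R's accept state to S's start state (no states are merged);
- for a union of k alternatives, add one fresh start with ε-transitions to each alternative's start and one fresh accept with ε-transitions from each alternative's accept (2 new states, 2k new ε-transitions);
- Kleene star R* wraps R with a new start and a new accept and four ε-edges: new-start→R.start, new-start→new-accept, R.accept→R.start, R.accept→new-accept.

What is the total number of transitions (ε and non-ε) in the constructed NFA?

22

By structural recursion:
Each of the 6 symbol leaves contributes 1 transition (1 symbol, 0 ε).
  1 | 0 — 6 transitions (2 symbol, 4 ε)
  (1 | 0)* — 10 transitions (2 symbol, 8 ε)
  0(1 | 0)*1 — 14 transitions (4 symbol, 10 ε)
  1 | 0 | 0(1 | 0)*1 — 22 transitions (6 symbol, 16 ε)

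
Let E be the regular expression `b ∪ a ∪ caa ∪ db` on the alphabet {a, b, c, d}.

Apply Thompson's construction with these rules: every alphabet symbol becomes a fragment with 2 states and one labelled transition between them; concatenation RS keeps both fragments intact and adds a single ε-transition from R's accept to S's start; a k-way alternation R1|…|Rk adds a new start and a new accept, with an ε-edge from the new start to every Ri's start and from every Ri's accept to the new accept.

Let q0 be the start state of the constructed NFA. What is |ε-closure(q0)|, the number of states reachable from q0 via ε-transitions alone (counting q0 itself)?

Work bottom-up. For each fragment F, track |ε-closure(F.start)| and whether F's accept lies in that closure (i.e. whether F accepts ε). A single-symbol fragment has closure size 1 and does not accept ε.
  caa — same as the first factor's closure: |ε-closure| = 1
  db — |ε-closure| equals the left operand's closure size = 1 (its accept is not ε-reachable, so the closure stops there)
  b ∪ a ∪ caa ∪ db — new start ε-reaches every alternative's start; none of them accept ε, so the new accept is not reached: |ε-closure| = 1 + 1 + 1 + 1 + 1 = 5

5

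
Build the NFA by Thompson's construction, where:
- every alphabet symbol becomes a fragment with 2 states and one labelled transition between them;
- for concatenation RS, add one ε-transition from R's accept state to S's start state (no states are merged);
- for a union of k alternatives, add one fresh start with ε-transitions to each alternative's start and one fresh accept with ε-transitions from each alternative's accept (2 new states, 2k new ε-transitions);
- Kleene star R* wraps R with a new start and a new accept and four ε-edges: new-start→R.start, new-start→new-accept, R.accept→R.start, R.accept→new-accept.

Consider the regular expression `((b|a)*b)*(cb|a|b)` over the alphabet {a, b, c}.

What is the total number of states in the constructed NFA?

By structural recursion:
Each of the 7 symbol leaves contributes a 2-state fragment.
  b|a — 6 states
  (b|a)* — 8 states
  (b|a)*b — 10 states
  ((b|a)*b)* — 12 states
  cb — 4 states
  cb|a|b — 10 states
  ((b|a)*b)*(cb|a|b) — 22 states

22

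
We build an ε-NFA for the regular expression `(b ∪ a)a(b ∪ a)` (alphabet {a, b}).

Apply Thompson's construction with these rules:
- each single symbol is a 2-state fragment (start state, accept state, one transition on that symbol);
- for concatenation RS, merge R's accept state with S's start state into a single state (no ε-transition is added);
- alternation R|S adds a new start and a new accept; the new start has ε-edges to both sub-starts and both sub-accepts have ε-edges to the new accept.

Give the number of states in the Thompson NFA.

12

Recursing over subexpressions:
Each of the 5 symbol leaves contributes a 2-state fragment.
  b ∪ a : 6 states
  b ∪ a : 6 states
  (b ∪ a)a(b ∪ a) : 12 states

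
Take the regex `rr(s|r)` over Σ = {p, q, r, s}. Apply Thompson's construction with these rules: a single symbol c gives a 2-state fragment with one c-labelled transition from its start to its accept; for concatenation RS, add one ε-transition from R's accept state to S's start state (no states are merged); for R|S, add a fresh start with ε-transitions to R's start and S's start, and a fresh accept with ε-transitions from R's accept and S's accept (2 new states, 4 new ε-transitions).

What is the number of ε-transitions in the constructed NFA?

Per subexpression:
Each of the 4 symbol leaves contributes 0 ε-transitions.
  s|r → 4 ε-transitions
  rr(s|r) → 6 ε-transitions

6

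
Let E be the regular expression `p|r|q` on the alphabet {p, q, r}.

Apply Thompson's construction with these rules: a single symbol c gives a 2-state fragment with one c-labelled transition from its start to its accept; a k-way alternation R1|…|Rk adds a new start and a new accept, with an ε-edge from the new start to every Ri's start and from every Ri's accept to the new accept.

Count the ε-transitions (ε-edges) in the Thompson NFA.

6

Recursing over subexpressions:
Each of the 3 symbol leaves contributes 0 ε-transitions.
  p|r|q = 6 ε-transitions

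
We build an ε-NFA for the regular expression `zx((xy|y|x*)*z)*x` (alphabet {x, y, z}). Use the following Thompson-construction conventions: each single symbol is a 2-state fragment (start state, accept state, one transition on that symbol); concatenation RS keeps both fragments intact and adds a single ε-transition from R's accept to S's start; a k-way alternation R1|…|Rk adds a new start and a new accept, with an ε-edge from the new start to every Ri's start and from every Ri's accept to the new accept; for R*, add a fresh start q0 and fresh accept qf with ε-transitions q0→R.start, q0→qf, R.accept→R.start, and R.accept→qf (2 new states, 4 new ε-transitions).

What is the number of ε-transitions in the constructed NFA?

23

Recursing over subexpressions:
Each of the 8 symbol leaves contributes 0 ε-transitions.
  xy → 1 ε-transition
  x* → 4 ε-transitions
  xy|y|x* → 11 ε-transitions
  (xy|y|x*)* → 15 ε-transitions
  (xy|y|x*)*z → 16 ε-transitions
  ((xy|y|x*)*z)* → 20 ε-transitions
  zx((xy|y|x*)*z)*x → 23 ε-transitions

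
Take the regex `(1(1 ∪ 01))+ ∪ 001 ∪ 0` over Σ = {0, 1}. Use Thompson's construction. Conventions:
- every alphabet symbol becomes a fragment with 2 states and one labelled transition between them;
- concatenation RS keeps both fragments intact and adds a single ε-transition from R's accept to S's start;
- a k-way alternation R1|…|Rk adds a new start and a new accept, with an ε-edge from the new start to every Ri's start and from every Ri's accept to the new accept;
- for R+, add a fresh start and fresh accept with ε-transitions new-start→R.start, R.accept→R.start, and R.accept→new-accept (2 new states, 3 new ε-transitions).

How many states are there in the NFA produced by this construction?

22

Bottom-up over the parse tree:
Each of the 8 symbol leaves contributes a 2-state fragment.
  01 : 4 states
  1 ∪ 01 : 8 states
  1(1 ∪ 01) : 10 states
  (1(1 ∪ 01))+ : 12 states
  001 : 6 states
  (1(1 ∪ 01))+ ∪ 001 ∪ 0 : 22 states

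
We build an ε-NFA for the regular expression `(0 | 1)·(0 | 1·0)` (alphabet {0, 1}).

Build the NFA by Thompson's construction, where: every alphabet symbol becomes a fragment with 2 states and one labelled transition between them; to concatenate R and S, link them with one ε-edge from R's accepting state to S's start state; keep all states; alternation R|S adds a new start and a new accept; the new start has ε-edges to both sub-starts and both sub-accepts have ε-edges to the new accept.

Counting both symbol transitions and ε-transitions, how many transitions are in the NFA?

15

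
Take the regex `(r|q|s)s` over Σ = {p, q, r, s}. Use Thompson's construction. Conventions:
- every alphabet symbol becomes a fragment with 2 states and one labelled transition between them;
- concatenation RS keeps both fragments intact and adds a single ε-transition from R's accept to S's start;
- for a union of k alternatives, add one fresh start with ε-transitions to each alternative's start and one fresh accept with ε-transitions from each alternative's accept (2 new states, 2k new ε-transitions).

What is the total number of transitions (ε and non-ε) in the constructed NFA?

Bottom-up over the parse tree:
Each of the 4 symbol leaves contributes 1 transition (1 symbol, 0 ε).
  r|q|s = 9 transitions (3 symbol, 6 ε)
  (r|q|s)s = 11 transitions (4 symbol, 7 ε)

11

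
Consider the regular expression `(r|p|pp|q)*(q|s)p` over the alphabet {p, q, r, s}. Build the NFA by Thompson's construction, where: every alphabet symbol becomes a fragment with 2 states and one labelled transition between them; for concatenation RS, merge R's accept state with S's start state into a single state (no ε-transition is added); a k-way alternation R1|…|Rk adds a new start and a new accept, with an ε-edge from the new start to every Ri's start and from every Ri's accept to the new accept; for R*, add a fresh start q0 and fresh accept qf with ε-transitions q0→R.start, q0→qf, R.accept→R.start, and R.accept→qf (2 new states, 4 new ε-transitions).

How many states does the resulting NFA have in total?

19

By structural recursion:
Each of the 8 symbol leaves contributes a 2-state fragment.
  pp → 3 states
  r|p|pp|q → 11 states
  (r|p|pp|q)* → 13 states
  q|s → 6 states
  (r|p|pp|q)*(q|s)p → 19 states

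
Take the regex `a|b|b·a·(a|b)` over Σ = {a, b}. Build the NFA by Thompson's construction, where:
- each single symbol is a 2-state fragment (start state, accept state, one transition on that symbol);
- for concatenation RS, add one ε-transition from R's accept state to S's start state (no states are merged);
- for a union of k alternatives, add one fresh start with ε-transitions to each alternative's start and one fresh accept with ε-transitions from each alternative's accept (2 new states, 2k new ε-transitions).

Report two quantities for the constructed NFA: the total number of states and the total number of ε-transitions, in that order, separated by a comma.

Recursing over subexpressions:
Each of the 6 symbol leaves contributes 2 states and 0 ε-transitions.
  a|b : 6 states, 4 ε-transitions
  b·a·(a|b) : 10 states, 6 ε-transitions
  a|b|b·a·(a|b) : 16 states, 12 ε-transitions

16, 12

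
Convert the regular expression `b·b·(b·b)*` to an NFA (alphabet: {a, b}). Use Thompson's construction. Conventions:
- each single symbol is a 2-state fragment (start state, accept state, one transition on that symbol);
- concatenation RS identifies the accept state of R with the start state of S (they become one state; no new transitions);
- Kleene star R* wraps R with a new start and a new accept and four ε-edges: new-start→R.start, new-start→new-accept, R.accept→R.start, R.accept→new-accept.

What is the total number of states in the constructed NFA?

7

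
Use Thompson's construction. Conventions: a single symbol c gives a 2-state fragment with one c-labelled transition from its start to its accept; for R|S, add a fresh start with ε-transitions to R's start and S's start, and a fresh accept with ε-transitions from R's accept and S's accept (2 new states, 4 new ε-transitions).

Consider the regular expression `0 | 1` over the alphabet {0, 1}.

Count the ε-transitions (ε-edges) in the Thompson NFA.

4

Building bottom-up:
Each of the 2 symbol leaves contributes 0 ε-transitions.
  0 | 1 : 4 ε-transitions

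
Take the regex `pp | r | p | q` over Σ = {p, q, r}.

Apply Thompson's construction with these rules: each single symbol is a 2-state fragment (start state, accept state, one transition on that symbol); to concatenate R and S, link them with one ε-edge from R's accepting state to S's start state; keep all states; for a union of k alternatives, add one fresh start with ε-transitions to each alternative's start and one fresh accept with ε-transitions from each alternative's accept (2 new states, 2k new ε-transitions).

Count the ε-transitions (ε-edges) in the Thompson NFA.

9

Bottom-up over the parse tree:
Each of the 5 symbol leaves contributes 0 ε-transitions.
  pp — 1 ε-transition
  pp | r | p | q — 9 ε-transitions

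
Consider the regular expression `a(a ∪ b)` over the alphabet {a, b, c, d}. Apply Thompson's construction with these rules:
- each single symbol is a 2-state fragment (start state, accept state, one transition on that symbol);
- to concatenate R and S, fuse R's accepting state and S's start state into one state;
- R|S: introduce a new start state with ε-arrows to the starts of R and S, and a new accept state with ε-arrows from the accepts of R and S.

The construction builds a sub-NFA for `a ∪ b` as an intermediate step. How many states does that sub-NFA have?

6

Fragment for `a ∪ b`:
Each of the 2 symbol leaves contributes a 2-state fragment.
  a ∪ b = 6 states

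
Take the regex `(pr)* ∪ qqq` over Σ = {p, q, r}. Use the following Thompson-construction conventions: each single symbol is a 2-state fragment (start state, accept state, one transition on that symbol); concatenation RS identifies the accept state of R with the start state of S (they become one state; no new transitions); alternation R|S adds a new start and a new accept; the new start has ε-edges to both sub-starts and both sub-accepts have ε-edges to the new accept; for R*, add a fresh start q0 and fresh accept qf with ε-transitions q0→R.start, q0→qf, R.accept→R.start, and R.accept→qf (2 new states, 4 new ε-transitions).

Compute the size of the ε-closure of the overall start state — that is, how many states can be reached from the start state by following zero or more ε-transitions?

6

Compute the ε-closure size of each fragment's start state recursively; a symbol fragment's start has no outgoing ε-edge, so its closure is just itself (size 1).
  pr → same as the first factor's closure: |ε-closure| = 1
  (pr)* → new start has ε-edges to the inner start and to the new accept, so |ε-closure| = 2 + 1 = 3
  qqq → |ε-closure| equals the left operand's closure size = 1 (its accept is not ε-reachable, so the closure stops there)
  (pr)* ∪ qqq → new start ε-reaches every alternative's start; at least one alternative accepts ε, so the union's new accept is reached too: |ε-closure| = 1 + 3 + 1 + 1 = 6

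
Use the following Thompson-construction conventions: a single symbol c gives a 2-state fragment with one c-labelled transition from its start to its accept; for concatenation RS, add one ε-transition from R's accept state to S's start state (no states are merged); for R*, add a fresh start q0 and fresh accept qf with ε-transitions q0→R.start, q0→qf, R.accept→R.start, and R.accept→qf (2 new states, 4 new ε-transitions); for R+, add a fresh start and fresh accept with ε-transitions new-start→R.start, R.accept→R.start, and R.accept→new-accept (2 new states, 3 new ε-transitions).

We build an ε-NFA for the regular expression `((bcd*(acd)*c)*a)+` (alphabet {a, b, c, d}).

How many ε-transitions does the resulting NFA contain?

By structural recursion:
Each of the 8 symbol leaves contributes 0 ε-transitions.
  d* — 4 ε-transitions
  acd — 2 ε-transitions
  (acd)* — 6 ε-transitions
  bcd*(acd)*c — 14 ε-transitions
  (bcd*(acd)*c)* — 18 ε-transitions
  (bcd*(acd)*c)*a — 19 ε-transitions
  ((bcd*(acd)*c)*a)+ — 22 ε-transitions

22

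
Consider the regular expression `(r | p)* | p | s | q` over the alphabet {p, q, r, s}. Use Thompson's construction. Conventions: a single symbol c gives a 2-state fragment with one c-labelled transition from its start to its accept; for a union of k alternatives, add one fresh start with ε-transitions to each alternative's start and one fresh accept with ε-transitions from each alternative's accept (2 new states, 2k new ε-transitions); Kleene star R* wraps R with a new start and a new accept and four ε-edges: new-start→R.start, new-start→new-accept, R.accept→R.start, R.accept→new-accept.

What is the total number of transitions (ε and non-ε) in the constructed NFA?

21

Per subexpression:
Each of the 5 symbol leaves contributes 1 transition (1 symbol, 0 ε).
  r | p = 6 transitions (2 symbol, 4 ε)
  (r | p)* = 10 transitions (2 symbol, 8 ε)
  (r | p)* | p | s | q = 21 transitions (5 symbol, 16 ε)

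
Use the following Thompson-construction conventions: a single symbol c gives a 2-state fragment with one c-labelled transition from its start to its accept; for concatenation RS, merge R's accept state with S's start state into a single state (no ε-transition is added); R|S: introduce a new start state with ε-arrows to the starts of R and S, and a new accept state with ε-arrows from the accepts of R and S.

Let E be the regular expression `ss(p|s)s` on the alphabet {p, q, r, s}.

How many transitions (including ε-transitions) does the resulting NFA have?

By structural recursion:
Each of the 5 symbol leaves contributes 1 transition (1 symbol, 0 ε).
  p|s — 6 transitions (2 symbol, 4 ε)
  ss(p|s)s — 9 transitions (5 symbol, 4 ε)

9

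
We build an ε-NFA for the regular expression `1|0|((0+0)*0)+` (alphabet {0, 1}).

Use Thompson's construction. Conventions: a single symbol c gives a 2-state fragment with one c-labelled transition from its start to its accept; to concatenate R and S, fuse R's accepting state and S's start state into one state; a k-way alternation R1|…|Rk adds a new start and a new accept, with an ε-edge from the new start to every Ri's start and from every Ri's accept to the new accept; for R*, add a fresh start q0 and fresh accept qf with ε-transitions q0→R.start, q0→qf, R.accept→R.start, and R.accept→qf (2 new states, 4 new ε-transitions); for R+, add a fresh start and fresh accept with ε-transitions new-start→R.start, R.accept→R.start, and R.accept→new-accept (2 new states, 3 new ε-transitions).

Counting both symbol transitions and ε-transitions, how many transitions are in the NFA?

By structural recursion:
Each of the 5 symbol leaves contributes 1 transition (1 symbol, 0 ε).
  0+ = 4 transitions (1 symbol, 3 ε)
  0+0 = 5 transitions (2 symbol, 3 ε)
  (0+0)* = 9 transitions (2 symbol, 7 ε)
  (0+0)*0 = 10 transitions (3 symbol, 7 ε)
  ((0+0)*0)+ = 13 transitions (3 symbol, 10 ε)
  1|0|((0+0)*0)+ = 21 transitions (5 symbol, 16 ε)

21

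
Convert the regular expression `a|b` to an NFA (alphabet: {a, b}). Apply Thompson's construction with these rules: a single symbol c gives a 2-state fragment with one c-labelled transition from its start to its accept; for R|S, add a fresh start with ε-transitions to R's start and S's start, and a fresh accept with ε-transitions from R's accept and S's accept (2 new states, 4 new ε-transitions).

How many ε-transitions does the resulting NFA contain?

Per subexpression:
Each of the 2 symbol leaves contributes 0 ε-transitions.
  a|b : 4 ε-transitions

4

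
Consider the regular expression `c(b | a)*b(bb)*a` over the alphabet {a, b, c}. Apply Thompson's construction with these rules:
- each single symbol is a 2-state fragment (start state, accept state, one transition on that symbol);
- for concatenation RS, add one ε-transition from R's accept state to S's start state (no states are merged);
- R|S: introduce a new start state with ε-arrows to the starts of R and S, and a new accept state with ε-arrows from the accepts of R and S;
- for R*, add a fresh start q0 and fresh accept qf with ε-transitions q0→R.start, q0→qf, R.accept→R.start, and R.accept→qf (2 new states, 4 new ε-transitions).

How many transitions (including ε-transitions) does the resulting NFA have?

24

Per subexpression:
Each of the 7 symbol leaves contributes 1 transition (1 symbol, 0 ε).
  b | a — 6 transitions (2 symbol, 4 ε)
  (b | a)* — 10 transitions (2 symbol, 8 ε)
  bb — 3 transitions (2 symbol, 1 ε)
  (bb)* — 7 transitions (2 symbol, 5 ε)
  c(b | a)*b(bb)*a — 24 transitions (7 symbol, 17 ε)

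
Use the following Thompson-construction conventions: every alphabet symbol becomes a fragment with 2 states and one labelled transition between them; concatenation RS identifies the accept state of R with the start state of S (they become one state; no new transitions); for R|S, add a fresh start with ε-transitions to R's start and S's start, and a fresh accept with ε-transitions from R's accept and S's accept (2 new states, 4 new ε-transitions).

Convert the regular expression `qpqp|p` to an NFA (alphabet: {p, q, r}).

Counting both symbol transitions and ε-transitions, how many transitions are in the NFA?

Per subexpression:
Each of the 5 symbol leaves contributes 1 transition (1 symbol, 0 ε).
  qpqp — 4 transitions (4 symbol, 0 ε)
  qpqp|p — 9 transitions (5 symbol, 4 ε)

9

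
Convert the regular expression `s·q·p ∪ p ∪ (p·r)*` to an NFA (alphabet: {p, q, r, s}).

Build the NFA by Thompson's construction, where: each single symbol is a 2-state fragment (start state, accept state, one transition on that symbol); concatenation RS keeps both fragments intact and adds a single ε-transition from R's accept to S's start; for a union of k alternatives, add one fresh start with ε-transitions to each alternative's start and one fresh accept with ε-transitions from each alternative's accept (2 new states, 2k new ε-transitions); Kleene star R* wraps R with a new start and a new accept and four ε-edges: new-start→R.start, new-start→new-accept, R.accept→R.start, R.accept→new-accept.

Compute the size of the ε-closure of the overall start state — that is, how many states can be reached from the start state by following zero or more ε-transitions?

7

Work bottom-up. For each fragment F, track |ε-closure(F.start)| and whether F's accept lies in that closure (i.e. whether F accepts ε). A single-symbol fragment has closure size 1 and does not accept ε.
  s·q·p → C equals the left operand's closure size = 1 (its accept is not ε-reachable, so the closure stops there)
  p·r → C equals the left operand's closure size = 1 (its accept is not ε-reachable, so the closure stops there)
  (p·r)* → C = 1 (new start) + 1 (body) + 1 (new accept) = 3
  s·q·p ∪ p ∪ (p·r)* → C = 1 (new start) + (1 + 1 + 3) + 1 (new accept, since some branch ε-reaches its own accept) = 7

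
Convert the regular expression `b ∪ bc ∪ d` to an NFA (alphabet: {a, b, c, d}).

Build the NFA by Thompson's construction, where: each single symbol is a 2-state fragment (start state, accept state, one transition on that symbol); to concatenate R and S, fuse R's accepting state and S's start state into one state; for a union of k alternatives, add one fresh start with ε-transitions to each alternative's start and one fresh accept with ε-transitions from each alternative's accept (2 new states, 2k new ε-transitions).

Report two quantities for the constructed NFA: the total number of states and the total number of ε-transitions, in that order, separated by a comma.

9, 6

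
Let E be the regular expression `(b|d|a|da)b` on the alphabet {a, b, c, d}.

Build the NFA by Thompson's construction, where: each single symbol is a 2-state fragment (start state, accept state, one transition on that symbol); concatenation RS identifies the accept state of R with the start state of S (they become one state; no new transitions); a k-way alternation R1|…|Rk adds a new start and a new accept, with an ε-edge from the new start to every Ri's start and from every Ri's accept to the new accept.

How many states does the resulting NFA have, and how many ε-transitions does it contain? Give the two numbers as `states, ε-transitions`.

12, 8

Recursing over subexpressions:
Each of the 6 symbol leaves contributes 2 states and 0 ε-transitions.
  da → 3 states, 0 ε-transitions
  b|d|a|da → 11 states, 8 ε-transitions
  (b|d|a|da)b → 12 states, 8 ε-transitions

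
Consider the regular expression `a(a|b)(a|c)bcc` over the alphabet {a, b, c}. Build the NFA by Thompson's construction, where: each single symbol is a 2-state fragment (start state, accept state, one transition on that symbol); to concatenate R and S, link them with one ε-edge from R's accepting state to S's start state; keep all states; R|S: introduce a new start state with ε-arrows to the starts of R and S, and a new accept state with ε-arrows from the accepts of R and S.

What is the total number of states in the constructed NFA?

By structural recursion:
Each of the 8 symbol leaves contributes a 2-state fragment.
  a|b — 6 states
  a|c — 6 states
  a(a|b)(a|c)bcc — 20 states

20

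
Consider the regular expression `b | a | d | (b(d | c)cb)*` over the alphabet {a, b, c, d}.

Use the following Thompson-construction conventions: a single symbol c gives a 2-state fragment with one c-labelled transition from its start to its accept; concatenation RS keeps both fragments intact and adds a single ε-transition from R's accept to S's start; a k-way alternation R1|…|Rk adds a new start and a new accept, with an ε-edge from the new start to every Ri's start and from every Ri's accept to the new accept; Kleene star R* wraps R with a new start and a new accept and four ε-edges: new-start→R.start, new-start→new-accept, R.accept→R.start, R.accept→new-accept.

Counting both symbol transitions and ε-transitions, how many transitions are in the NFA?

27

Recursing over subexpressions:
Each of the 8 symbol leaves contributes 1 transition (1 symbol, 0 ε).
  d | c — 6 transitions (2 symbol, 4 ε)
  b(d | c)cb — 12 transitions (5 symbol, 7 ε)
  (b(d | c)cb)* — 16 transitions (5 symbol, 11 ε)
  b | a | d | (b(d | c)cb)* — 27 transitions (8 symbol, 19 ε)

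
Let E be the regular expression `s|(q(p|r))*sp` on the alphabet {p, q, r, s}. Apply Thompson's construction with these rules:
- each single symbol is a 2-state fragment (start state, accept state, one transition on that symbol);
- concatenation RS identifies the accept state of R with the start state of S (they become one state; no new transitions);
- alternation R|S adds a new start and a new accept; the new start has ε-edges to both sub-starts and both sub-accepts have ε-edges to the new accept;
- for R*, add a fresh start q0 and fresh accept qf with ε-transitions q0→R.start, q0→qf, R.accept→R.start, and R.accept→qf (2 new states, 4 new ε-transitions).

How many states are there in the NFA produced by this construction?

15

Bottom-up over the parse tree:
Each of the 6 symbol leaves contributes a 2-state fragment.
  p|r = 6 states
  q(p|r) = 7 states
  (q(p|r))* = 9 states
  (q(p|r))*sp = 11 states
  s|(q(p|r))*sp = 15 states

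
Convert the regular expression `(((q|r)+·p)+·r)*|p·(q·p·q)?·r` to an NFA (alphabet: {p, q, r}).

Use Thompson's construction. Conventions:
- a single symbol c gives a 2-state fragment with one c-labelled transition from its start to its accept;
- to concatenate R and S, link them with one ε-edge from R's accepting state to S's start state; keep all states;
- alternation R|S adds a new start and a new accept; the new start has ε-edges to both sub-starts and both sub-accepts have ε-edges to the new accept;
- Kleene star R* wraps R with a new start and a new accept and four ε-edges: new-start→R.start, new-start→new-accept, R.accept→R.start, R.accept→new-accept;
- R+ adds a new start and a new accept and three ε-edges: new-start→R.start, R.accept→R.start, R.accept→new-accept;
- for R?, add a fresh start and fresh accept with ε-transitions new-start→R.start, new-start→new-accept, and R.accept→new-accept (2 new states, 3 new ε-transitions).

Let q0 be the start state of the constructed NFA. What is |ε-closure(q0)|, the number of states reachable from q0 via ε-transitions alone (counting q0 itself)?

Work bottom-up. For each fragment F, track |ε-closure(F.start)| and whether F's accept lies in that closure (i.e. whether F accepts ε). A single-symbol fragment has closure size 1 and does not accept ε.
  q|r → new start ε-reaches every alternative's start; none of them accept ε, so the new accept is not reached: |ε-closure| = 1 + 1 + 1 = 3
  (q|r)+ → new start ε-reaches only the body's start; the new accept needs a symbol first: |ε-closure| = 1 + 3 = 4
  (q|r)+·p → same as the first factor's closure: |ε-closure| = 4
  ((q|r)+·p)+ → |ε-closure| = 1 + 4 = 5 (the body doesn't accept ε, so the new accept is not reached)
  ((q|r)+·p)+·r → same as the first factor's closure: |ε-closure| = 5
  (((q|r)+·p)+·r)* → new start has ε-edges to the inner start and to the new accept, so |ε-closure| = 2 + 5 = 7
  q·p·q → |ε-closure| equals the left operand's closure size = 1 (its accept is not ε-reachable, so the closure stops there)
  (q·p·q)? → |ε-closure| = 1 (new start) + 1 (body) + 1 (new accept, via ε) = 3
  p·(q·p·q)?·r → |ε-closure| equals the left operand's closure size = 1 (its accept is not ε-reachable, so the closure stops there)
  (((q|r)+·p)+·r)*|p·(q·p·q)?·r → new start ε-reaches every alternative's start; at least one alternative accepts ε, so the union's new accept is reached too: |ε-closure| = 1 + 7 + 1 + 1 = 10

10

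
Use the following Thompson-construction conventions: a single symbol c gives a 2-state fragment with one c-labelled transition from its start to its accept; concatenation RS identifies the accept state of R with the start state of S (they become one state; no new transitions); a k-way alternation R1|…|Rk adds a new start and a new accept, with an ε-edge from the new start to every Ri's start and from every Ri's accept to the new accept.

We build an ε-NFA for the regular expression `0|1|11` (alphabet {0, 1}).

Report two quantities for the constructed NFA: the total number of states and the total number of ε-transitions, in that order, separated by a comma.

Per subexpression:
Each of the 4 symbol leaves contributes 2 states and 0 ε-transitions.
  11 : 3 states, 0 ε-transitions
  0|1|11 : 9 states, 6 ε-transitions

9, 6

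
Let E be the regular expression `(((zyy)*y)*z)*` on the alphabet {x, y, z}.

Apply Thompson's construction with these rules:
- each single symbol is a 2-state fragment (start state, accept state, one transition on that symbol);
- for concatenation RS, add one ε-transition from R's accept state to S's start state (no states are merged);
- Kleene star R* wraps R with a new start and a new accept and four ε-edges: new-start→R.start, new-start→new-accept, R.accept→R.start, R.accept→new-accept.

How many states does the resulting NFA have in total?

Recursing over subexpressions:
Each of the 5 symbol leaves contributes a 2-state fragment.
  zyy : 6 states
  (zyy)* : 8 states
  (zyy)*y : 10 states
  ((zyy)*y)* : 12 states
  ((zyy)*y)*z : 14 states
  (((zyy)*y)*z)* : 16 states

16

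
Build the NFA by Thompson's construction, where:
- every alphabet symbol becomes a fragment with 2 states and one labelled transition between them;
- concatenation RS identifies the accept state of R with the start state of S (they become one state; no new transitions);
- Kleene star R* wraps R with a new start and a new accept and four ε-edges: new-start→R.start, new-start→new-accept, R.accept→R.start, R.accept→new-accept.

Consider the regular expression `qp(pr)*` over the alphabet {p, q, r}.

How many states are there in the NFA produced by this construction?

Building bottom-up:
Each of the 4 symbol leaves contributes a 2-state fragment.
  pr = 3 states
  (pr)* = 5 states
  qp(pr)* = 7 states

7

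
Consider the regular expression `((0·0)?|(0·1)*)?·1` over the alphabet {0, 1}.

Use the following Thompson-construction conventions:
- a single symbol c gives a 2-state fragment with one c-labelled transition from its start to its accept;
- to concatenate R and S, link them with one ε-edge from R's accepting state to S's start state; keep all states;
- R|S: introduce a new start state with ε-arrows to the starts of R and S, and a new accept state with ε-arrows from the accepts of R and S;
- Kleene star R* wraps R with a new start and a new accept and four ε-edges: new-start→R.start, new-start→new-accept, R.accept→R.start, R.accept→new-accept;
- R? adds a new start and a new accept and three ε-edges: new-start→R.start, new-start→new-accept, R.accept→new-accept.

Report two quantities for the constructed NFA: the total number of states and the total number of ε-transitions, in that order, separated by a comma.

18, 17

By structural recursion:
Each of the 5 symbol leaves contributes 2 states and 0 ε-transitions.
  0·0 : 4 states, 1 ε-transition
  (0·0)? : 6 states, 4 ε-transitions
  0·1 : 4 states, 1 ε-transition
  (0·1)* : 6 states, 5 ε-transitions
  (0·0)?|(0·1)* : 14 states, 13 ε-transitions
  ((0·0)?|(0·1)*)? : 16 states, 16 ε-transitions
  ((0·0)?|(0·1)*)?·1 : 18 states, 17 ε-transitions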